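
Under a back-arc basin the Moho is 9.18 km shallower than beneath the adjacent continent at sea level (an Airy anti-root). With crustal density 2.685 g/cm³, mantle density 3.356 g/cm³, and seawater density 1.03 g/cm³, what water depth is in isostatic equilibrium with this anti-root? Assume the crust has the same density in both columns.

3.72 km

Replacing a thickness d of crust by seawater at the top must be balanced by replacing crust with mantle at the base: d (ρ_c − ρ_w) = a (ρ_m − ρ_c).
d = a (ρ_m − ρ_c)/(ρ_c − ρ_w) = 9.18 km × 0.671/1.655 = 3.72 km.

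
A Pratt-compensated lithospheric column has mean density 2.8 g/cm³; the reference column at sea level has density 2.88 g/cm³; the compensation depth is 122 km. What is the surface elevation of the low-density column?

ρ_ref D = ρ (D + h) → h = D (ρ_ref − ρ)/ρ.
h = 122 km × (2.88 − 2.8)/2.8 = 3.49 km.

3.49 km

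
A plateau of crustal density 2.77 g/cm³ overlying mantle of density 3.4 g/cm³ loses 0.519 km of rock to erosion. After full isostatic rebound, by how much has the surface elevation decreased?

0.0962 km

Rebound u = e ρ_c/ρ_m = 0.519 km × 2.77/3.4 = 0.4228 km.
Net surface drop = e − u = 0.519 km − 0.4228 km = e (ρ_m − ρ_c)/ρ_m = 0.0962 km.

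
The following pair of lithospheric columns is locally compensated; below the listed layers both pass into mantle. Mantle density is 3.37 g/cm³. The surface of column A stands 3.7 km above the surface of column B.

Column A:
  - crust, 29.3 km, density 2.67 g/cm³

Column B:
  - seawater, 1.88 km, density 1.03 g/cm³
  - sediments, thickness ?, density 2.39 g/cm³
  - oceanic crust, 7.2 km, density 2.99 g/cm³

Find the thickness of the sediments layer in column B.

0.924 km

Take the compensation level at the base of the deeper column (depth z_c below the surface of column A) and equate Σ ρ_i t_i down to z_c; mantle fills any gap and the z_c terms cancel.
Column A: 29.3×2.67 + (z_c − 29.3)×3.37
Column B: 3.7×0 + 1.88×1.03 + x×2.39 + 7.2×2.99 + (z_c − 3.7 − 9.08 − x)×3.37
The z_c×3.37 term appears on both sides and cancels. Collect the known terms of each column as K = Σ(ρt)_known − 3.37 × (depth of known layers): K_A = 78.231 − 3.37×29.3 = −20.51; K_B = 23.4644 − 3.37×(3.7 + 9.08) = −19.6042.
Balance: K_A = K_B − x×(3.37 − 2.39), so x = (K_B − K_A)/(3.37 − 2.39) = 0.9058/0.98 = 0.924 km.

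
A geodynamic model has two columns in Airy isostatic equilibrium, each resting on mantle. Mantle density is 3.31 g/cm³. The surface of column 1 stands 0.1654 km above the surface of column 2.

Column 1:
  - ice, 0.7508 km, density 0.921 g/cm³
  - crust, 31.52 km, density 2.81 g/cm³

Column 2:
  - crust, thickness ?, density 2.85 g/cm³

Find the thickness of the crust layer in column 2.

37 km

Take the compensation level at the base of the deeper column (depth z_c below the surface of column 1) and equate Σ ρ_i t_i down to z_c; mantle fills any gap and the z_c terms cancel.
Column 1: 0.7508×0.921 + 31.52×2.81 + (z_c − 32.2708)×3.31
Column 2: 0.1654×0 + x×2.85 + (z_c − 0.1654 − 0 − x)×3.31
The z_c×3.31 term appears on both sides and cancels. Collect the known terms of each column as K = Σ(ρt)_known − 3.31 × (depth of known layers): K_1 = 89.2626868 − 3.31×32.2708 = −17.5536612; K_2 = 0 − 3.31×(0.1654 + 0) = −0.547474.
Balance: K_1 = K_2 − x×(3.31 − 2.85), so x = (K_2 − K_1)/(3.31 − 2.85) = 17.0062/0.46 = 37 km.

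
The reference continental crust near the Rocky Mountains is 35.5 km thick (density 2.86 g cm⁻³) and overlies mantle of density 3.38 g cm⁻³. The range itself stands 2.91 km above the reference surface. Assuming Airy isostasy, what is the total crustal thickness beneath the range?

54.4 km

Root depth r = h ρ_c / (ρ_m − ρ_c) = 2.91 km × 2.86 / 0.52 = 16 km.
Total thickness = T + h + r = 35.5 km + 2.91 km + 16 km = 54.4 km.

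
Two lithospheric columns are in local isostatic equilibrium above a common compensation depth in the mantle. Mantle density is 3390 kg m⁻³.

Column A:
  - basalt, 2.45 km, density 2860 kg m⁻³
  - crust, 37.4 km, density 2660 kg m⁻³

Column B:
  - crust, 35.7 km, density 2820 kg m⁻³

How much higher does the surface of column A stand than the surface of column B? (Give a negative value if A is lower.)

For any compensation level in the mantle, the mantle terms cancel and isostasy reduces to e = (Σt_A − Σt_B) − (Σ(ρt)_A − Σ(ρt)_B) / ρ_m.
Σt_A = 39.85 km; Σt_B = 35.7 km; Σ(ρt)_A = 106491; Σ(ρt)_B = 100674 (in km·kg m⁻³).
e = (39.85 − 35.7) − (106491 − 100674) / 3390 = 2.43 km.

2.43 km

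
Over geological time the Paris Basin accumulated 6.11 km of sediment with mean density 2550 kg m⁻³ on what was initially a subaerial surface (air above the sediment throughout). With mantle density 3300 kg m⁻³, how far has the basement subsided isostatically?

Subaerial load: s = t ρ_sed / ρ_m = 6.11 km × 2550/3300 = 4.72 km.

4.72 km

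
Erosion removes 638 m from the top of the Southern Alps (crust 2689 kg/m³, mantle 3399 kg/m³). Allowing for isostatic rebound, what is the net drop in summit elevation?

133 m

Rebound u = e ρ_c/ρ_m = 638 m × 2689/3399 = 504.7 m.
Net surface drop = e − u = 638 m − 504.7 m = e (ρ_m − ρ_c)/ρ_m = 133 m.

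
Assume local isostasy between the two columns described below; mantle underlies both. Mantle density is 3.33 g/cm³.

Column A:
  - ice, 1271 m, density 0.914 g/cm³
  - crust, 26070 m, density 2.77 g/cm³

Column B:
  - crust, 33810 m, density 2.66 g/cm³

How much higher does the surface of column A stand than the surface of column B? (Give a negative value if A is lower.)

For any compensation level in the mantle, the mantle terms cancel and isostasy reduces to e = (Σt_A − Σt_B) − (Σ(ρt)_A − Σ(ρt)_B) / ρ_m.
Σt_A = 27341 m; Σt_B = 33810 m; Σ(ρt)_A = 73375.594; Σ(ρt)_B = 89934.6 (in m·g/cm³).
e = (27341 − 33810) − (73375.594 − 89934.6) / 3.33 = −1500 m.

−1500 m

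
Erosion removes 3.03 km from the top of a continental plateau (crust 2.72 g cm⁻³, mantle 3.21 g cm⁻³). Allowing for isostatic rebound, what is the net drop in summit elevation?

Rebound u = e ρ_c/ρ_m = 3.03 km × 2.72/3.21 = 2.567 km.
Net surface drop = e − u = 3.03 km − 2.567 km = e (ρ_m − ρ_c)/ρ_m = 0.463 km.

0.463 km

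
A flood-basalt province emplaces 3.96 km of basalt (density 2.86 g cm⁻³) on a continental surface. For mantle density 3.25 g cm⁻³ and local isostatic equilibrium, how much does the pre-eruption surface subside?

Subaerial loading: s = t ρ_load / ρ_m.
s = 3.96 km × 2.86/3.25 = 3.48 km.

3.48 km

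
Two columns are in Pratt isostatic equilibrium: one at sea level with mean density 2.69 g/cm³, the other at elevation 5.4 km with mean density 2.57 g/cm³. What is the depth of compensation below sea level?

ρ_ref D = ρ (D + h) → D (ρ_ref − ρ) = ρ h.
D = ρ h/(ρ_ref − ρ) = 2.57 × 5.4 km/(2.69 − 2.57) = 116 km.

116 km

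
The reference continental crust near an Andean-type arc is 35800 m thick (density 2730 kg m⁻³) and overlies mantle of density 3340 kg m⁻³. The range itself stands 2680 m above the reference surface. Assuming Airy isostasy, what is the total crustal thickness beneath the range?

Root depth r = h ρ_c / (ρ_m − ρ_c) = 2680 m × 2730 / 610 = 11990 m.
Total thickness = T + h + r = 35800 m + 2680 m + 11990 m = 50500 m.

50500 m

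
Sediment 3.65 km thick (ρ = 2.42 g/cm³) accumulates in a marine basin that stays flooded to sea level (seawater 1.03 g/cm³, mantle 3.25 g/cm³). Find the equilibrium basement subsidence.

2.29 km

Submarine loading: the sediment displaces seawater, and the subsidence is in turn flooded, so s (ρ_m − ρ_w) = t (ρ_sed − ρ_w).
s = 3.65 km × (2.42 − 1.03) / (3.25 − 1.03) = 2.29 km.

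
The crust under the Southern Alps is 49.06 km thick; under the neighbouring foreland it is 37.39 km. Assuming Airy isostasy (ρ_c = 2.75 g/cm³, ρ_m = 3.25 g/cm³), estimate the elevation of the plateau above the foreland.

Excess crust Δ = 49.06 km − 37.39 km = 11.67 km, split between elevation h and root r with h + r = Δ.
Airy balance ρ_c h = (ρ_m − ρ_c) r gives r = h ρ_c/(ρ_m − ρ_c), so h (1 + ρ_c/(ρ_m − ρ_c)) = Δ, i.e. h = Δ (ρ_m − ρ_c)/ρ_m.
h = 11.67 km × 0.5/3.25 = 1.8 km.

1.8 km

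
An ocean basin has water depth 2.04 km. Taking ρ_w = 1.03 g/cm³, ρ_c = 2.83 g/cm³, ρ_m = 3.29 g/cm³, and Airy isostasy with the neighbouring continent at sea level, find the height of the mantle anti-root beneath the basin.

7.98 km

Balancing pressure at the compensation depth: replacing crust with seawater at the top is compensated by replacing crust with mantle at the base: d (ρ_c − ρ_w) = a (ρ_m − ρ_c).
a = d (ρ_c − ρ_w)/(ρ_m − ρ_c) = 2.04 km × 1.8/0.46 = 7.98 km.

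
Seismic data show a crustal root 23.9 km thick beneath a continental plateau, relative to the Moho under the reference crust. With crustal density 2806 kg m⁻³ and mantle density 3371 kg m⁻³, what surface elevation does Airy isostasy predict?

By Archimedes' principle applied to the lithosphere: ρ_c h = (ρ_m − ρ_c) r.
h = r (ρ_m − ρ_c) / ρ_c = 23.9 km × (3371 − 2806) / 2806 = 4.81 km.

4.81 km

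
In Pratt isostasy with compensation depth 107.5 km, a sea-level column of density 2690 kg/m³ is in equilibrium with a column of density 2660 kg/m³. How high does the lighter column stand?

ρ_ref D = ρ (D + h) → h = D (ρ_ref − ρ)/ρ.
h = 107.5 km × (2690 − 2660)/2660 = 1.21 km.

1.21 km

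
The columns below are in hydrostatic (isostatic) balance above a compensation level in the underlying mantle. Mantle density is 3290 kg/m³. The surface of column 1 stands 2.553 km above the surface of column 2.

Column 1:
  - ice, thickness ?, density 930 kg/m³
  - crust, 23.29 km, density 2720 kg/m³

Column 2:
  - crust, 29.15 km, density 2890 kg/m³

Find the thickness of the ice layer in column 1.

2.87 km

Take the compensation level at the base of the deeper column (depth z_c below the surface of column 1) and equate Σ ρ_i t_i down to z_c; mantle fills any gap and the z_c terms cancel.
Column 1: x×930 + 23.29×2720 + (z_c − 23.29 − x)×3290
Column 2: 2.553×0 + 29.15×2890 + (z_c − 2.553 − 29.15)×3290
The z_c×3290 term appears on both sides and cancels. Collect the known terms of each column as K = Σ(ρt)_known − 3290 × (depth of known layers): K_1 = 63348.8 − 3290×23.29 = −13275.3; K_2 = 84243.5 − 3290×(2.553 + 29.15) = −20059.37.
Balance: K_1 − x×(3290 − 930) = K_2, so x = (K_1 − K_2)/(3290 − 930) = 6784.07/2360 = 2.87 km.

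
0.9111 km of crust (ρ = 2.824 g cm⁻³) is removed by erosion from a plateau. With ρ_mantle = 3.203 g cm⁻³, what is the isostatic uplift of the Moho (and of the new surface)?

Unloading: uplift u = e ρ_c/ρ_m = 0.9111 km × 2.824/3.203 = 0.803 km.

0.803 km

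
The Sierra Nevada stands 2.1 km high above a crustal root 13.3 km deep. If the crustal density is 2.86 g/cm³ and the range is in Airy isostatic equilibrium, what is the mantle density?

Airy balance: ρ_c h = (ρ_m − ρ_c) r → ρ_m = ρ_c (1 + h/r).
ρ_m = 2.86 × (1 + 2.1 km/13.3 km) = 3.31 g/cm³.

3.31 g/cm³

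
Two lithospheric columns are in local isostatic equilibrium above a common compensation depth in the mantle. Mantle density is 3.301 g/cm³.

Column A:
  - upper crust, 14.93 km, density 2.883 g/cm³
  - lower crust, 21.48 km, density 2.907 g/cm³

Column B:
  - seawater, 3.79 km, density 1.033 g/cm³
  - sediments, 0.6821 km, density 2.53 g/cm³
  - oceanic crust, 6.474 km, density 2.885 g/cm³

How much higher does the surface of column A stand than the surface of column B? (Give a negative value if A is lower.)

0.875 km

For any compensation level in the mantle, the mantle terms cancel and isostasy reduces to e = (Σt_A − Σt_B) − (Σ(ρt)_A − Σ(ρt)_B) / ρ_m.
Σt_A = 36.41 km; Σt_B = 10.9461 km; Σ(ρt)_A = 105.48555; Σ(ρt)_B = 24.318273 (in km·g/cm³).
e = (36.41 − 10.9461) − (105.48555 − 24.318273) / 3.301 = 0.875 km.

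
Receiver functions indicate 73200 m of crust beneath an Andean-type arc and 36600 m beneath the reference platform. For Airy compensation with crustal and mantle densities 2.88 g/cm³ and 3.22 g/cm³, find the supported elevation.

Excess crust Δ = 73200 m − 36600 m = 36600 m, split between elevation h and root r with h + r = Δ.
Airy balance ρ_c h = (ρ_m − ρ_c) r gives r = h ρ_c/(ρ_m − ρ_c), so h (1 + ρ_c/(ρ_m − ρ_c)) = Δ, i.e. h = Δ (ρ_m − ρ_c)/ρ_m.
h = 36600 m × 0.34/3.22 = 3860 m.

3860 m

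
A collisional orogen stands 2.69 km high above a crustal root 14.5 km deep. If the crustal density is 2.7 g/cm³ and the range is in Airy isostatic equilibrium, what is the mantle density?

3.2 g/cm³

Airy balance: ρ_c h = (ρ_m − ρ_c) r → ρ_m = ρ_c (1 + h/r).
ρ_m = 2.7 × (1 + 2.69 km/14.5 km) = 3.2 g/cm³.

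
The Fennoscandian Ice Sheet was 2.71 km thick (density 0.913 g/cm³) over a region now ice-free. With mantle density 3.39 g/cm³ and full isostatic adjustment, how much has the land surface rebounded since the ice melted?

Removing the load lets mantle flow back in; uplift u satisfies ρ_ice t = ρ_m u.
u = t ρ_ice/ρ_m = 2.71 km × 0.913/3.39 = 0.73 km.

0.73 km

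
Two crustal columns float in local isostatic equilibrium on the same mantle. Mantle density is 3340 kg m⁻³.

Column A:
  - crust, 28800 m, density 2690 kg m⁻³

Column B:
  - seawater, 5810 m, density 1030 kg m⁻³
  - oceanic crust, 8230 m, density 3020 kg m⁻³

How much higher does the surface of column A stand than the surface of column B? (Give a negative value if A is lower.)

798 m

For any compensation level in the mantle, the mantle terms cancel and isostasy reduces to e = (Σt_A − Σt_B) − (Σ(ρt)_A − Σ(ρt)_B) / ρ_m.
Σt_A = 28800 m; Σt_B = 14040 m; Σ(ρt)_A = 77472000; Σ(ρt)_B = 30838900 (in m·kg m⁻³).
e = (28800 − 14040) − (77472000 − 30838900) / 3340 = 798 m.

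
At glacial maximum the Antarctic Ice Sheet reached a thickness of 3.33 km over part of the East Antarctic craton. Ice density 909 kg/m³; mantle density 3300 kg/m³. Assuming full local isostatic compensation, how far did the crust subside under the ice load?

For local isostatic compensation: the ice load ρ_ice t is balanced by mantle displaced below, ρ_m s.
s = t ρ_ice / ρ_m = 3.33 km × 909/3300 = 0.917 km.

0.917 km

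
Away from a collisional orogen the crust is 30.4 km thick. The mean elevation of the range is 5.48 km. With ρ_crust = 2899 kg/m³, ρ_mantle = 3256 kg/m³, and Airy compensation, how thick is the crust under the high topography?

Root depth r = h ρ_c / (ρ_m − ρ_c) = 5.48 km × 2899 / 357 = 44.5 km.
Total thickness = T + h + r = 30.4 km + 5.48 km + 44.5 km = 80.4 km.

80.4 km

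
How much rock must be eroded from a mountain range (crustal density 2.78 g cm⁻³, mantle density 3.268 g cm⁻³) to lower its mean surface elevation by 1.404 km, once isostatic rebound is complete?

Net drop Δ = e − u = e − e ρ_c/ρ_m = e (ρ_m − ρ_c)/ρ_m.
e = Δ ρ_m/(ρ_m − ρ_c) = 1.404 km × 3.268/0.488 = 9.4 km.

9.4 km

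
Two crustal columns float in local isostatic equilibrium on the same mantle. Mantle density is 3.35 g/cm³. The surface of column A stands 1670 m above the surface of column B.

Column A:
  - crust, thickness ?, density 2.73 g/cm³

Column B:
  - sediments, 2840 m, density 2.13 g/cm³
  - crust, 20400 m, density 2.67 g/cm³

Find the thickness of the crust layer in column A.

37000 m

Take the compensation level at the base of the deeper column (depth z_c below the surface of column A) and equate Σ ρ_i t_i down to z_c; mantle fills any gap and the z_c terms cancel.
Column A: x×2.73 + (z_c − 0 − x)×3.35
Column B: 1670×0 + 2840×2.13 + 20400×2.67 + (z_c − 1670 − 23240)×3.35
The z_c×3.35 term appears on both sides and cancels. Collect the known terms of each column as K = Σ(ρt)_known − 3.35 × (depth of known layers): K_A = 0 − 3.35×0 = 0; K_B = 60517.2 − 3.35×(1670 + 23240) = −22931.3.
Balance: K_A − x×(3.35 − 2.73) = K_B, so x = (K_A − K_B)/(3.35 − 2.73) = 22931.3/0.62 = 37000 m.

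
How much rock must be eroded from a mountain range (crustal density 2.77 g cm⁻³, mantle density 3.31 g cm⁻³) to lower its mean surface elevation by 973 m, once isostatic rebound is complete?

Net drop Δ = e − u = e − e ρ_c/ρ_m = e (ρ_m − ρ_c)/ρ_m.
e = Δ ρ_m/(ρ_m − ρ_c) = 973 m × 3.31/0.54 = 5960 m.

5960 m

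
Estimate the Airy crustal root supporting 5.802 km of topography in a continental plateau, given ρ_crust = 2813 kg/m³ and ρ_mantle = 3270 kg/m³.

35.7 km

In Airy isostatic equilibrium: the weight of the topography is balanced by the buoyancy of the root, ρ_c h = (ρ_m − ρ_c) r.
r = h · ρ_c / (ρ_m − ρ_c) = 5.802 km × 2813 / (3270 − 2813) = 35.7 km.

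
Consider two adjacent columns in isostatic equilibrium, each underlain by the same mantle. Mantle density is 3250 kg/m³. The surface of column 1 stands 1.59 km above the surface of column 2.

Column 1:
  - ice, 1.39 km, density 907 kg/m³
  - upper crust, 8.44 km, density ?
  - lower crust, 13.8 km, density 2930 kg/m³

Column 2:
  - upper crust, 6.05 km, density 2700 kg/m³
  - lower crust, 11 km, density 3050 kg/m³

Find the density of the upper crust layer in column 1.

Take the compensation level at the base of the deeper column (depth z_c below the surface of column 1) and equate Σ ρ_i t_i down to z_c; mantle fills any gap and the z_c terms cancel.
Column 1: 1.39×907 + 8.44×ρ + 13.8×2930 + (z_c − 23.63)×3250
Column 2: 1.59×0 + 6.05×2700 + 11×3050 + (z_c − 1.59 − 17.05)×3250
The z_c×3250 term appears on both sides and cancels. Collect the known terms of each column as K = Σ(ρt)_known − 3250 × (depth of known layers): K_1 = 41694.73 − 3250×23.63 = −35102.77; K_2 = 49885 − 3250×(1.59 + 17.05) = −10695.
Balance: K_1 + 8.44×ρ = K_2, so ρ = (K_2 − K_1)/8.44 = 24407.8/8.44 = 2890 kg/m³.

2890 kg/m³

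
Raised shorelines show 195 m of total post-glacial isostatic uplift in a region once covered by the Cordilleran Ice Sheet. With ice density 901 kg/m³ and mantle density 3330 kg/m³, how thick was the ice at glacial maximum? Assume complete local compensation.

u = t ρ_ice/ρ_m → t = u ρ_m/ρ_ice = 195 m × 3330/901 = 721 m.

721 m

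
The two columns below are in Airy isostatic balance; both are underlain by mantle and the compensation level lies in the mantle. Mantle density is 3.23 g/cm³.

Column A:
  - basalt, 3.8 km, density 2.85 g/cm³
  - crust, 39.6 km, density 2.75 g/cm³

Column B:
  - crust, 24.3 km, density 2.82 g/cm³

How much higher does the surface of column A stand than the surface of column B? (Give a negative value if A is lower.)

3.25 km

For any compensation level in the mantle, the mantle terms cancel and isostasy reduces to e = (Σt_A − Σt_B) − (Σ(ρt)_A − Σ(ρt)_B) / ρ_m.
Σt_A = 43.4 km; Σt_B = 24.3 km; Σ(ρt)_A = 119.73; Σ(ρt)_B = 68.526 (in km·g/cm³).
e = (43.4 − 24.3) − (119.73 − 68.526) / 3.23 = 3.25 km.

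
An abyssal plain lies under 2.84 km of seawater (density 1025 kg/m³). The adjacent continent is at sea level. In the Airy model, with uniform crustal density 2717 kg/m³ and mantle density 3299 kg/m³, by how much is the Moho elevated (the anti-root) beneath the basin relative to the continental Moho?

8.26 km

For local isostatic compensation: replacing crust with seawater at the top is compensated by replacing crust with mantle at the base: d (ρ_c − ρ_w) = a (ρ_m − ρ_c).
a = d (ρ_c − ρ_w)/(ρ_m − ρ_c) = 2.84 km × 1692/582 = 8.26 km.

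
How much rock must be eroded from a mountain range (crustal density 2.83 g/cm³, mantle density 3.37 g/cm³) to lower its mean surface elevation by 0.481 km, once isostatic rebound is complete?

3 km

Net drop Δ = e − u = e − e ρ_c/ρ_m = e (ρ_m − ρ_c)/ρ_m.
e = Δ ρ_m/(ρ_m − ρ_c) = 0.481 km × 3.37/0.54 = 3 km.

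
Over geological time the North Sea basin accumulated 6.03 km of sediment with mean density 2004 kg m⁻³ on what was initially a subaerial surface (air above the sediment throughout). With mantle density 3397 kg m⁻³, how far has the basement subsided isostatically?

Subaerial load: s = t ρ_sed / ρ_m = 6.03 km × 2004/3397 = 3.56 km.

3.56 km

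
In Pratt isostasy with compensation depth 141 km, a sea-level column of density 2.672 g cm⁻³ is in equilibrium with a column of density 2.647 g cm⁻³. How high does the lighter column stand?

1.33 km

ρ_ref D = ρ (D + h) → h = D (ρ_ref − ρ)/ρ.
h = 141 km × (2.672 − 2.647)/2.647 = 1.33 km.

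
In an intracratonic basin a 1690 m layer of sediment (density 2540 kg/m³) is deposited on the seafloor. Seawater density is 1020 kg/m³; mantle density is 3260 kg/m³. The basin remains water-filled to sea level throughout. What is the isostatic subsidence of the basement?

Submarine loading: the sediment displaces seawater, and the subsidence is in turn flooded, so s (ρ_m − ρ_w) = t (ρ_sed − ρ_w).
s = 1690 m × (2540 − 1020) / (3260 − 1020) = 1150 m.

1150 m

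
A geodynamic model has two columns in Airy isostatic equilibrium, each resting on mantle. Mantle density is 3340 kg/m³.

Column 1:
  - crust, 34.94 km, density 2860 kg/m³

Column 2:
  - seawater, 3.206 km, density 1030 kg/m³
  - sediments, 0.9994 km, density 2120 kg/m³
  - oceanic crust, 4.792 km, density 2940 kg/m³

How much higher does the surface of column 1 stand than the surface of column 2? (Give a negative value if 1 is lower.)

1.87 km

For any compensation level in the mantle, the mantle terms cancel and isostasy reduces to e = (Σt_1 − Σt_2) − (Σ(ρt)_1 − Σ(ρt)_2) / ρ_m.
Σt_1 = 34.94 km; Σt_2 = 8.9974 km; Σ(ρt)_1 = 99928.4; Σ(ρt)_2 = 19509.388 (in km·kg/m³).
e = (34.94 − 8.9974) − (99928.4 − 19509.388) / 3340 = 1.87 km.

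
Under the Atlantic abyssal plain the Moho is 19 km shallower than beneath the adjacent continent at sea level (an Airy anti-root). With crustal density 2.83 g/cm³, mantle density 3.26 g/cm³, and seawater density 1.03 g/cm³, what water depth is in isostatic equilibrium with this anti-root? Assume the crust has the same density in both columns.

Replacing a thickness d of crust by seawater at the top must be balanced by replacing crust with mantle at the base: d (ρ_c − ρ_w) = a (ρ_m − ρ_c).
d = a (ρ_m − ρ_c)/(ρ_c − ρ_w) = 19 km × 0.43/1.8 = 4.54 km.

4.54 km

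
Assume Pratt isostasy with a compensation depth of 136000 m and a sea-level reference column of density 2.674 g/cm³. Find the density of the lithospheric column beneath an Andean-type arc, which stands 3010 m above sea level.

Pratt balance: ρ_ref D = ρ (D + h).
ρ = ρ_ref D/(D + h) = 2.674 × 136000 m/(136000 m + 3010 m) = 2.62 g/cm³.

2.62 g/cm³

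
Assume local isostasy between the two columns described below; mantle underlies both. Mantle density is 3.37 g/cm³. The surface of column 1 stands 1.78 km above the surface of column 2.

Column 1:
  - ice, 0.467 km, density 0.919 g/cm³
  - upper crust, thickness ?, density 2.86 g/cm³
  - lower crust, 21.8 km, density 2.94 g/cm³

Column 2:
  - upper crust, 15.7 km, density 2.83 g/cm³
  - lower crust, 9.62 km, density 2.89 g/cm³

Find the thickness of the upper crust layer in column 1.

16.8 km

Take the compensation level at the base of the deeper column (depth z_c below the surface of column 1) and equate Σ ρ_i t_i down to z_c; mantle fills any gap and the z_c terms cancel.
Column 1: 0.467×0.919 + x×2.86 + 21.8×2.94 + (z_c − 22.267 − x)×3.37
Column 2: 1.78×0 + 15.7×2.83 + 9.62×2.89 + (z_c − 1.78 − 25.32)×3.37
The z_c×3.37 term appears on both sides and cancels. Collect the known terms of each column as K = Σ(ρt)_known − 3.37 × (depth of known layers): K_1 = 64.521173 − 3.37×22.267 = −10.518617; K_2 = 72.2328 − 3.37×(1.78 + 25.32) = −19.0942.
Balance: K_1 − x×(3.37 − 2.86) = K_2, so x = (K_1 − K_2)/(3.37 − 2.86) = 8.57558/0.51 = 16.8 km.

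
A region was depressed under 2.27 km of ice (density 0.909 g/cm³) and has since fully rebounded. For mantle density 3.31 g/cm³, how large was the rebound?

Removing the load lets mantle flow back in; uplift u satisfies ρ_ice t = ρ_m u.
u = t ρ_ice/ρ_m = 2.27 km × 0.909/3.31 = 0.623 km.

0.623 km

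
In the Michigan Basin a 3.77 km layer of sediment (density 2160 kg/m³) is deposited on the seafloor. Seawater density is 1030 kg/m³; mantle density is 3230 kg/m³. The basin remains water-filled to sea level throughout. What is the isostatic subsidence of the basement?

1.94 km

Submarine loading: the sediment displaces seawater, and the subsidence is in turn flooded, so s (ρ_m − ρ_w) = t (ρ_sed − ρ_w).
s = 3.77 km × (2160 − 1030) / (3230 − 1030) = 1.94 km.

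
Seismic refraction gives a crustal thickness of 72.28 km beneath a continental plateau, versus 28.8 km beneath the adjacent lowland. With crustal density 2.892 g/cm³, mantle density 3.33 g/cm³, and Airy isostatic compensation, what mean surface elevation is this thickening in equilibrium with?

5.72 km

Excess crust Δ = 72.28 km − 28.8 km = 43.48 km, split between elevation h and root r with h + r = Δ.
Airy balance ρ_c h = (ρ_m − ρ_c) r gives r = h ρ_c/(ρ_m − ρ_c), so h (1 + ρ_c/(ρ_m − ρ_c)) = Δ, i.e. h = Δ (ρ_m − ρ_c)/ρ_m.
h = 43.48 km × 0.438/3.33 = 5.72 km.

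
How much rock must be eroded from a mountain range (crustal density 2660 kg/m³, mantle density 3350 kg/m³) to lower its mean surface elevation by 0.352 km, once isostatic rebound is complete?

1.71 km

Net drop Δ = e − u = e − e ρ_c/ρ_m = e (ρ_m − ρ_c)/ρ_m.
e = Δ ρ_m/(ρ_m − ρ_c) = 0.352 km × 3350/690 = 1.71 km.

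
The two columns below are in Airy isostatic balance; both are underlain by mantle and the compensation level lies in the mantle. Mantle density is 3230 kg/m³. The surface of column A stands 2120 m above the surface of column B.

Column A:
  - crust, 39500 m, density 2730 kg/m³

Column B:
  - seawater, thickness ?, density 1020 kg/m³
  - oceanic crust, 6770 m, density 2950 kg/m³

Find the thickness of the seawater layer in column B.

Take the compensation level at the base of the deeper column (depth z_c below the surface of column A) and equate Σ ρ_i t_i down to z_c; mantle fills any gap and the z_c terms cancel.
Column A: 39500×2730 + (z_c − 39500)×3230
Column B: 2120×0 + x×1020 + 6770×2950 + (z_c − 2120 − 6770 − x)×3230
The z_c×3230 term appears on both sides and cancels. Collect the known terms of each column as K = Σ(ρt)_known − 3230 × (depth of known layers): K_A = 107835000 − 3230×39500 = −19750000; K_B = 19971500 − 3230×(2120 + 6770) = −8743200.
Balance: K_A = K_B − x×(3230 − 1020), so x = (K_B − K_A)/(3230 − 1020) = 11006800/2210 = 4980 m.

4980 m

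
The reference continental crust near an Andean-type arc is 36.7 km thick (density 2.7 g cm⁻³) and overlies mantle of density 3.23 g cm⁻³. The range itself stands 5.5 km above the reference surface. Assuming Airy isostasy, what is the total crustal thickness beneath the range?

Root depth r = h ρ_c / (ρ_m − ρ_c) = 5.5 km × 2.7 / 0.53 = 28.02 km.
Total thickness = T + h + r = 36.7 km + 5.5 km + 28.02 km = 70.2 km.

70.2 km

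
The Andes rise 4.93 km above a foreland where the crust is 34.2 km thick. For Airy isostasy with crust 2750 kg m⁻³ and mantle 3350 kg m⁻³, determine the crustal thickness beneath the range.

Root depth r = h ρ_c / (ρ_m − ρ_c) = 4.93 km × 2750 / 600 = 22.6 km.
Total thickness = T + h + r = 34.2 km + 4.93 km + 22.6 km = 61.7 km.

61.7 km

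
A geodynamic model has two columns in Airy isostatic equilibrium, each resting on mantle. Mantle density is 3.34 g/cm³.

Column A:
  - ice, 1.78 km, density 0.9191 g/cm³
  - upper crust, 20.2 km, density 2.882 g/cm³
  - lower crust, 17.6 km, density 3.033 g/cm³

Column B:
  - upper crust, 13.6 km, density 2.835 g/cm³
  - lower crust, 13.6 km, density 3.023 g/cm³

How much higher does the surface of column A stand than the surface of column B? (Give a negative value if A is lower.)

2.33 km

For any compensation level in the mantle, the mantle terms cancel and isostasy reduces to e = (Σt_A − Σt_B) − (Σ(ρt)_A − Σ(ρt)_B) / ρ_m.
Σt_A = 39.58 km; Σt_B = 27.2 km; Σ(ρt)_A = 113.233198; Σ(ρt)_B = 79.6688 (in km·g/cm³).
e = (39.58 − 27.2) − (113.233198 − 79.6688) / 3.34 = 2.33 km.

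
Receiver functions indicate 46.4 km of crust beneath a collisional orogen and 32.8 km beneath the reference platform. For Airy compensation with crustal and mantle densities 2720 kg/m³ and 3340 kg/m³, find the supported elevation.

Excess crust Δ = 46.4 km − 32.8 km = 13.6 km, split between elevation h and root r with h + r = Δ.
Airy balance ρ_c h = (ρ_m − ρ_c) r gives r = h ρ_c/(ρ_m − ρ_c), so h (1 + ρ_c/(ρ_m − ρ_c)) = Δ, i.e. h = Δ (ρ_m − ρ_c)/ρ_m.
h = 13.6 km × 620/3340 = 2.52 km.

2.52 km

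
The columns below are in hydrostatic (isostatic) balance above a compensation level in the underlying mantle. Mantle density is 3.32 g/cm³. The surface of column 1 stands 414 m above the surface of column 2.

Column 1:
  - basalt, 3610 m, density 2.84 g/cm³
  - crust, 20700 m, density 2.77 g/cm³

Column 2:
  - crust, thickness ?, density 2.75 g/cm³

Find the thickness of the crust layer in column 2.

20600 m

Take the compensation level at the base of the deeper column (depth z_c below the surface of column 1) and equate Σ ρ_i t_i down to z_c; mantle fills any gap and the z_c terms cancel.
Column 1: 3610×2.84 + 20700×2.77 + (z_c − 24310)×3.32
Column 2: 414×0 + x×2.75 + (z_c − 414 − 0 − x)×3.32
The z_c×3.32 term appears on both sides and cancels. Collect the known terms of each column as K = Σ(ρt)_known − 3.32 × (depth of known layers): K_1 = 67591.4 − 3.32×24310 = −13117.8; K_2 = 0 − 3.32×(414 + 0) = −1374.48.
Balance: K_1 = K_2 − x×(3.32 − 2.75), so x = (K_2 − K_1)/(3.32 − 2.75) = 11743.3/0.57 = 20600 m.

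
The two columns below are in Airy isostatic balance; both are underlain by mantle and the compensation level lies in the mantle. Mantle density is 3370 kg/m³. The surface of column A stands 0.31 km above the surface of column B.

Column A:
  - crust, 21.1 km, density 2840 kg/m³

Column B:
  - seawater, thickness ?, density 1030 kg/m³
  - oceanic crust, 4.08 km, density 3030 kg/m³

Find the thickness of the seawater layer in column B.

Take the compensation level at the base of the deeper column (depth z_c below the surface of column A) and equate Σ ρ_i t_i down to z_c; mantle fills any gap and the z_c terms cancel.
Column A: 21.1×2840 + (z_c − 21.1)×3370
Column B: 0.31×0 + x×1030 + 4.08×3030 + (z_c − 0.31 − 4.08 − x)×3370
The z_c×3370 term appears on both sides and cancels. Collect the known terms of each column as K = Σ(ρt)_known − 3370 × (depth of known layers): K_A = 59924 − 3370×21.1 = −11183; K_B = 12362.4 − 3370×(0.31 + 4.08) = −2431.9.
Balance: K_A = K_B − x×(3370 − 1030), so x = (K_B − K_A)/(3370 − 1030) = 8751.1/2340 = 3.74 km.

3.74 km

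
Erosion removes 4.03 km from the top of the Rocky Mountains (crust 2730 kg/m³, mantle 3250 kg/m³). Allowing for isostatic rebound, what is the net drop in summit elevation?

0.645 km

Rebound u = e ρ_c/ρ_m = 4.03 km × 2730/3250 = 3.385 km.
Net surface drop = e − u = 4.03 km − 3.385 km = e (ρ_m − ρ_c)/ρ_m = 0.645 km.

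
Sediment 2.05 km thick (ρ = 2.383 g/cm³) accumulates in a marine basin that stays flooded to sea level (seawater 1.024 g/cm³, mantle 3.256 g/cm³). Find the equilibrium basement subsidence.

Submarine loading: the sediment displaces seawater, and the subsidence is in turn flooded, so s (ρ_m − ρ_w) = t (ρ_sed − ρ_w).
s = 2.05 km × (2.383 − 1.024) / (3.256 − 1.024) = 1.25 km.

1.25 km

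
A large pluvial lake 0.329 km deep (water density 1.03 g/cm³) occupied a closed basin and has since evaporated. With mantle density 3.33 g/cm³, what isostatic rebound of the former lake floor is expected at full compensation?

u = d ρ_w/ρ_m = 0.329 km × 1.03/3.33 = 0.102 km.

0.102 km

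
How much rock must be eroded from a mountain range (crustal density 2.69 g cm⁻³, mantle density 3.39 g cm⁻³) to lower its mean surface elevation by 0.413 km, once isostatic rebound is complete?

2 km

Net drop Δ = e − u = e − e ρ_c/ρ_m = e (ρ_m − ρ_c)/ρ_m.
e = Δ ρ_m/(ρ_m − ρ_c) = 0.413 km × 3.39/0.7 = 2 km.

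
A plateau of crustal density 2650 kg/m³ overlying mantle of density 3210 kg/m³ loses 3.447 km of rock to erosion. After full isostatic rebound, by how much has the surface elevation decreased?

0.601 km

Rebound u = e ρ_c/ρ_m = 3.447 km × 2650/3210 = 2.846 km.
Net surface drop = e − u = 3.447 km − 2.846 km = e (ρ_m − ρ_c)/ρ_m = 0.601 km.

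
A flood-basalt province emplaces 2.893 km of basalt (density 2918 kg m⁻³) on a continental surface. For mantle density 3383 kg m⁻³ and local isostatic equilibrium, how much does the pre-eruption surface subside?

2.5 km

Subaerial loading: s = t ρ_load / ρ_m.
s = 2.893 km × 2918/3383 = 2.5 km.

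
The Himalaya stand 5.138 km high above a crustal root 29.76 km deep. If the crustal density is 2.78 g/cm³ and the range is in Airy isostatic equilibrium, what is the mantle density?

3.26 g/cm³

Airy balance: ρ_c h = (ρ_m − ρ_c) r → ρ_m = ρ_c (1 + h/r).
ρ_m = 2.78 × (1 + 5.138 km/29.76 km) = 3.26 g/cm³.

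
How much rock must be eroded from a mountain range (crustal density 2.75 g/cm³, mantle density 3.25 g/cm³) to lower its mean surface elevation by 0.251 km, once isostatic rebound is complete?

Net drop Δ = e − u = e − e ρ_c/ρ_m = e (ρ_m − ρ_c)/ρ_m.
e = Δ ρ_m/(ρ_m − ρ_c) = 0.251 km × 3.25/0.5 = 1.63 km.

1.63 km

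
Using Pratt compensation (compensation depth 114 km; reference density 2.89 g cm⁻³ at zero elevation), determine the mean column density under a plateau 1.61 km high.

2.85 g cm⁻³

Pratt balance: ρ_ref D = ρ (D + h).
ρ = ρ_ref D/(D + h) = 2.89 × 114 km/(114 km + 1.61 km) = 2.85 g cm⁻³.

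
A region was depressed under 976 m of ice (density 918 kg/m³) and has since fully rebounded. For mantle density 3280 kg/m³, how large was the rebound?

Removing the load lets mantle flow back in; uplift u satisfies ρ_ice t = ρ_m u.
u = t ρ_ice/ρ_m = 976 m × 918/3280 = 273 m.

273 m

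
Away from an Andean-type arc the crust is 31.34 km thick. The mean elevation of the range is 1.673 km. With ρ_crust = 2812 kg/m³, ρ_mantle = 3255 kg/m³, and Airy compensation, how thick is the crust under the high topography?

Root depth r = h ρ_c / (ρ_m − ρ_c) = 1.673 km × 2812 / 443 = 10.62 km.
Total thickness = T + h + r = 31.34 km + 1.673 km + 10.62 km = 43.6 km.

43.6 km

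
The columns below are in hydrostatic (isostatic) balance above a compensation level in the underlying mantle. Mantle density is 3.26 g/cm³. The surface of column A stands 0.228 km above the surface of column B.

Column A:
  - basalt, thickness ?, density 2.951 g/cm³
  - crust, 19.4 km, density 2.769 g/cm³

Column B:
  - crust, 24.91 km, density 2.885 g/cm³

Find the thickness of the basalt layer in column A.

Take the compensation level at the base of the deeper column (depth z_c below the surface of column A) and equate Σ ρ_i t_i down to z_c; mantle fills any gap and the z_c terms cancel.
Column A: x×2.951 + 19.4×2.769 + (z_c − 19.4 − x)×3.26
Column B: 0.228×0 + 24.91×2.885 + (z_c − 0.228 − 24.91)×3.26
The z_c×3.26 term appears on both sides and cancels. Collect the known terms of each column as K = Σ(ρt)_known − 3.26 × (depth of known layers): K_A = 53.7186 − 3.26×19.4 = −9.5254; K_B = 71.86535 − 3.26×(0.228 + 24.91) = −10.08453.
Balance: K_A − x×(3.26 − 2.951) = K_B, so x = (K_A − K_B)/(3.26 − 2.951) = 0.55913/0.309 = 1.81 km.

1.81 km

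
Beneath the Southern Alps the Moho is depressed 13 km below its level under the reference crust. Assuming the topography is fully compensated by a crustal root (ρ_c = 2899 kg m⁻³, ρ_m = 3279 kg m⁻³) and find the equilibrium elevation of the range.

1.7 km

Balancing pressure at the compensation depth: ρ_c h = (ρ_m − ρ_c) r.
h = r (ρ_m − ρ_c) / ρ_c = 13 km × (3279 − 2899) / 2899 = 1.7 km.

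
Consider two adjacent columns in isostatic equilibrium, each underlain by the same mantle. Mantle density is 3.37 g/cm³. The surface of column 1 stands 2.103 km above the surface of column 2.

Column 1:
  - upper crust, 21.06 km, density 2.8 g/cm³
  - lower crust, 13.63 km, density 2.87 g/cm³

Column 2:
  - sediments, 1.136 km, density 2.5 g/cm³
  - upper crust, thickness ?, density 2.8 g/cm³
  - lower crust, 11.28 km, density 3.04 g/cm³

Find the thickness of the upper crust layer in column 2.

12.3 km

Take the compensation level at the base of the deeper column (depth z_c below the surface of column 1) and equate Σ ρ_i t_i down to z_c; mantle fills any gap and the z_c terms cancel.
Column 1: 21.06×2.8 + 13.63×2.87 + (z_c − 34.69)×3.37
Column 2: 2.103×0 + 1.136×2.5 + x×2.8 + 11.28×3.04 + (z_c − 2.103 − 12.416 − x)×3.37
The z_c×3.37 term appears on both sides and cancels. Collect the known terms of each column as K = Σ(ρt)_known − 3.37 × (depth of known layers): K_1 = 98.0861 − 3.37×34.69 = −18.8192; K_2 = 37.1312 − 3.37×(2.103 + 12.416) = −11.79783.
Balance: K_1 = K_2 − x×(3.37 − 2.8), so x = (K_2 − K_1)/(3.37 − 2.8) = 7.02137/0.57 = 12.3 km.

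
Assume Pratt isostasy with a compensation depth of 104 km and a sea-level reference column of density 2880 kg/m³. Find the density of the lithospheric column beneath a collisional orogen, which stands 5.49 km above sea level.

Pratt balance: ρ_ref D = ρ (D + h).
ρ = ρ_ref D/(D + h) = 2880 × 104 km/(104 km + 5.49 km) = 2740 kg/m³.

2740 kg/m³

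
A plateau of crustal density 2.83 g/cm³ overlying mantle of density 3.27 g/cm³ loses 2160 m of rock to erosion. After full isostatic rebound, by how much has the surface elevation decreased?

291 m

Rebound u = e ρ_c/ρ_m = 2160 m × 2.83/3.27 = 1869 m.
Net surface drop = e − u = 2160 m − 1869 m = e (ρ_m − ρ_c)/ρ_m = 291 m.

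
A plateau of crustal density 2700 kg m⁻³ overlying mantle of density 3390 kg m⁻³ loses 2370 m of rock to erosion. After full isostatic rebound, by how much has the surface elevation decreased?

Rebound u = e ρ_c/ρ_m = 2370 m × 2700/3390 = 1888 m.
Net surface drop = e − u = 2370 m − 1888 m = e (ρ_m − ρ_c)/ρ_m = 482 m.

482 m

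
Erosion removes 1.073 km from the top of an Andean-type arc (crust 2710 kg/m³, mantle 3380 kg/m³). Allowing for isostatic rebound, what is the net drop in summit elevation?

0.213 km

Rebound u = e ρ_c/ρ_m = 1.073 km × 2710/3380 = 0.8603 km.
Net surface drop = e − u = 1.073 km − 0.8603 km = e (ρ_m − ρ_c)/ρ_m = 0.213 km.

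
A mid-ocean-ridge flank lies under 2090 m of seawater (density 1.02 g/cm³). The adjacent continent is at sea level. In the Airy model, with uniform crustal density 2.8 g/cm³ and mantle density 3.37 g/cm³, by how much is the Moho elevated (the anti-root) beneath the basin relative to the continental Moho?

Equating mass per unit area of the two columns: replacing crust with seawater at the top is compensated by replacing crust with mantle at the base: d (ρ_c − ρ_w) = a (ρ_m − ρ_c).
a = d (ρ_c − ρ_w)/(ρ_m − ρ_c) = 2090 m × 1.78/0.57 = 6530 m.

6530 m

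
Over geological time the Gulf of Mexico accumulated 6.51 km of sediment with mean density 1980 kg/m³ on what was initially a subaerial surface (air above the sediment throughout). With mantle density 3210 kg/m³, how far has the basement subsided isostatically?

Subaerial load: s = t ρ_sed / ρ_m = 6.51 km × 1980/3210 = 4.02 km.

4.02 km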